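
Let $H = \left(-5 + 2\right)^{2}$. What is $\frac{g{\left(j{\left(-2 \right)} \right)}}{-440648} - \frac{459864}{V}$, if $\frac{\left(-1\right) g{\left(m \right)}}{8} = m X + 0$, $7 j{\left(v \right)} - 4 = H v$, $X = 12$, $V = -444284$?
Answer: $\frac{6329776542}{6117901751} \approx 1.0346$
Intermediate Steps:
$H = 9$ ($H = \left(-3\right)^{2} = 9$)
$j{\left(v \right)} = \frac{4}{7} + \frac{9 v}{7}$
$g{\left(m \right)} = - 96 m$ ($g{\left(m \right)} = - 8 \left(m 12 + 0\right) = - 8 \left(12 m + 0\right) = - 8 \cdot 12 m = - 96 m$)
$\frac{g{\left(j{\left(-2 \right)} \right)}}{-440648} - \frac{459864}{V} = \frac{\left(-96\right) \left(\frac{4}{7} + \frac{9}{7} \left(-2\right)\right)}{-440648} - \frac{459864}{-444284} = - 96 \left(\frac{4}{7} - \frac{18}{7}\right) \left(- \frac{1}{440648}\right) - - \frac{114966}{111071} = \left(-96\right) \left(-2\right) \left(- \frac{1}{440648}\right) + \frac{114966}{111071} = 192 \left(- \frac{1}{440648}\right) + \frac{114966}{111071} = - \frac{24}{55081} + \frac{114966}{111071} = \frac{6329776542}{6117901751}$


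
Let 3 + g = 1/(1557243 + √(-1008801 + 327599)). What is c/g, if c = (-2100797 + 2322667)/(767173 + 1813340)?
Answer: 221870*(-√681202 + 1557243*I)/(2580513*(-4671728*I + 3*√681202)) ≈ -0.02866 + 3.2543e-12*I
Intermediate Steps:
c = 221870/2580513 ≈ 0.085979
g = -3 + 1/(1557243 + I*√681202) (g = -3 + 1/(1557243 + √(-1008801 + 327599)) = -3 + 1/(1557243 + √(-681202)) = -3 + 1/(1557243 + I*√681202) ≈ -3.0 - 3.4035e-10*I)
c/g = 221870/(2580513*(((-3*√681202 + 4671728*I)/(√681202 - 1557243*I)))) = 221870*((√681202 - 1557243*I)/(-3*√681202 + 4671728*I))/2580513 = 221870*(√681202 - 1557243*I)/(2580513*(-3*√681202 + 4671728*I))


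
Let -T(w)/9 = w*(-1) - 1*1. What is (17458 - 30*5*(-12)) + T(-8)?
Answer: 19195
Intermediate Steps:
T(w) = 9 + 9*w (T(w) = -9*(w*(-1) - 1*1) = -9*(-w - 1) = -9*(-1 - w) = 9 + 9*w)
(17458 - 30*5*(-12)) + T(-8) = (17458 - 30*5*(-12)) + (9 + 9*(-8)) = (17458 - 150*(-12)) + (9 - 72) = (17458 + 1800) - 63 = 19258 - 63 = 19195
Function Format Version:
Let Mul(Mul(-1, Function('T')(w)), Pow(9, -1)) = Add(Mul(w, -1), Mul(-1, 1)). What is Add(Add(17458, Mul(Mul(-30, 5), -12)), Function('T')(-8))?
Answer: 19195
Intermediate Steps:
Function('T')(w) = Add(9, Mul(9, w)) (Function('T')(w) = Mul(-9, Add(Mul(w, -1), Mul(-1, 1))) = Mul(-9, Add(Mul(-1, w), -1)) = Mul(-9, Add(-1, Mul(-1, w))) = Add(9, Mul(9, w)))
Add(Add(17458, Mul(Mul(-30, 5), -12)), Function('T')(-8)) = Add(Add(17458, Mul(Mul(-30, 5), -12)), Add(9, Mul(9, -8))) = Add(Add(17458, Mul(-150, -12)), Add(9, -72)) = Add(Add(17458, 1800), -63) = Add(19258, -63) = 19195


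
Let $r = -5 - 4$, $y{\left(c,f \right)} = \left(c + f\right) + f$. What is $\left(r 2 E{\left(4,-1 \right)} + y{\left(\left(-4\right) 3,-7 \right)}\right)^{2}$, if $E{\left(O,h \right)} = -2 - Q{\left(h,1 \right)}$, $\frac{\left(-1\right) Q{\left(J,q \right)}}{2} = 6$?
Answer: $42436$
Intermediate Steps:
$Q{\left(J,q \right)} = -12$ ($Q{\left(J,q \right)} = \left(-2\right) 6 = -12$)
$E{\left(O,h \right)} = 10$ ($E{\left(O,h \right)} = -2 - -12 = -2 + 12 = 10$)
$y{\left(c,f \right)} = c + 2 f$
$r = -9$ ($r = -5 - 4 = -9$)
$\left(r 2 E{\left(4,-1 \right)} + y{\left(\left(-4\right) 3,-7 \right)}\right)^{2} = \left(\left(-9\right) 2 \cdot 10 + \left(\left(-4\right) 3 + 2 \left(-7\right)\right)\right)^{2} = \left(\left(-18\right) 10 - 26\right)^{2} = \left(-180 - 26\right)^{2} = \left(-206\right)^{2} = 42436$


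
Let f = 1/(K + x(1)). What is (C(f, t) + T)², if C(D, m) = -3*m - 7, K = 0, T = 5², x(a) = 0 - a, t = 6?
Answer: 0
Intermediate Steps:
x(a) = -a
T = 25
f = -1 (f = 1/(0 - 1*1) = 1/(0 - 1) = 1/(-1) = -1)
C(D, m) = -7 - 3*m
(C(f, t) + T)² = ((-7 - 3*6) + 25)² = ((-7 - 18) + 25)² = (-25 + 25)² = 0² = 0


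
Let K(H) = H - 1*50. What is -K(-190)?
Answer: 240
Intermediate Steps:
K(H) = -50 + H (K(H) = H - 50 = -50 + H)
-K(-190) = -(-50 - 190) = -1*(-240) = 240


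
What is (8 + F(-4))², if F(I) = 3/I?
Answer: 841/16 ≈ 52.563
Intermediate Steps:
(8 + F(-4))² = (8 + 3/(-4))² = (8 + 3*(-¼))² = (8 - ¾)² = (29/4)² = 841/16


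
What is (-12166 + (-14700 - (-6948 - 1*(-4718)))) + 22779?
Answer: -1857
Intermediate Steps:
(-12166 + (-14700 - (-6948 - 1*(-4718)))) + 22779 = (-12166 + (-14700 - (-6948 + 4718))) + 22779 = (-12166 + (-14700 - 1*(-2230))) + 22779 = (-12166 + (-14700 + 2230)) + 22779 = (-12166 - 12470) + 22779 = -24636 + 22779 = -1857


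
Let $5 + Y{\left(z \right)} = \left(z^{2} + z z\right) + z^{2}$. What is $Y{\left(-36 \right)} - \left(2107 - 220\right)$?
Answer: $1996$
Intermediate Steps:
$Y{\left(z \right)} = -5 + 3 z^{2}$ ($Y{\left(z \right)} = -5 + \left(\left(z^{2} + z z\right) + z^{2}\right) = -5 + \left(\left(z^{2} + z^{2}\right) + z^{2}\right) = -5 + \left(2 z^{2} + z^{2}\right) = -5 + 3 z^{2}$)
$Y{\left(-36 \right)} - \left(2107 - 220\right) = \left(-5 + 3 \left(-36\right)^{2}\right) - \left(2107 - 220\right) = \left(-5 + 3 \cdot 1296\right) - \left(2107 - 220\right) = \left(-5 + 3888\right) - 1887 = 3883 - 1887 = 1996$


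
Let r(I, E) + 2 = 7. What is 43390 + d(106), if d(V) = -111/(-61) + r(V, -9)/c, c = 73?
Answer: 193224078/4453 ≈ 43392.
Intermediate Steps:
r(I, E) = 5 (r(I, E) = -2 + 7 = 5)
d(V) = 8408/4453 (d(V) = -111/(-61) + 5/73 = -111*(-1/61) + 5*(1/73) = 111/61 + 5/73 = 8408/4453)
43390 + d(106) = 43390 + 8408/4453 = 193224078/4453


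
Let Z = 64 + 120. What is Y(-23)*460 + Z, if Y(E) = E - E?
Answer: 184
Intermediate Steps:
Z = 184
Y(E) = 0
Y(-23)*460 + Z = 0*460 + 184 = 0 + 184 = 184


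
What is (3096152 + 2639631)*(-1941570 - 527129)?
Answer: -14159921756317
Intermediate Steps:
(3096152 + 2639631)*(-1941570 - 527129) = 5735783*(-2468699) = -14159921756317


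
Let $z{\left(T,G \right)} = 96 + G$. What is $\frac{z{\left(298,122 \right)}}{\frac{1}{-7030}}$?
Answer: $-1532540$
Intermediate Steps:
$\frac{z{\left(298,122 \right)}}{\frac{1}{-7030}} = \frac{96 + 122}{\frac{1}{-7030}} = \frac{218}{- \frac{1}{7030}} = 218 \left(-7030\right) = -1532540$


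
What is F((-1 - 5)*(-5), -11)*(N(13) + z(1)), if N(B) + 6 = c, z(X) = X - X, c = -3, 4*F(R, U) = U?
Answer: 99/4 ≈ 24.750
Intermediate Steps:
F(R, U) = U/4
z(X) = 0
N(B) = -9 (N(B) = -6 - 3 = -9)
F((-1 - 5)*(-5), -11)*(N(13) + z(1)) = ((¼)*(-11))*(-9 + 0) = -11/4*(-9) = 99/4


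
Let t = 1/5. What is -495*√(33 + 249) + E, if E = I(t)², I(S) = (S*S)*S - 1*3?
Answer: 139876/15625 - 495*√282 ≈ -8303.5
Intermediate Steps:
t = ⅕ ≈ 0.20000
I(S) = -3 + S³ (I(S) = S²*S - 3 = S³ - 3 = -3 + S³)
E = 139876/15625 (E = (-3 + (⅕)³)² = (-3 + 1/125)² = (-374/125)² = 139876/15625 ≈ 8.9521)
-495*√(33 + 249) + E = -495*√(33 + 249) + 139876/15625 = -495*√282 + 139876/15625 = 139876/15625 - 495*√282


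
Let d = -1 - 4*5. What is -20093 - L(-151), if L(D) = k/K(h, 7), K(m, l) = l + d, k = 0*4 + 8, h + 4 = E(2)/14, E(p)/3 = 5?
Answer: -140647/7 ≈ -20092.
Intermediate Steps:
E(p) = 15 (E(p) = 3*5 = 15)
h = -41/14 (h = -4 + 15/14 = -41/14 ≈ -2.9286)
k = 8 (k = 0 + 8 = 8)
d = -21 (d = -1 - 20 = -21)
K(m, l) = -21 + l (K(m, l) = l - 21 = -21 + l)
L(D) = -4/7 (L(D) = 8/(-21 + 7) = 8/(-14) = 8*(-1/14) = -4/7)
-20093 - L(-151) = -20093 - 1*(-4/7) = -20093 + 4/7 = -140647/7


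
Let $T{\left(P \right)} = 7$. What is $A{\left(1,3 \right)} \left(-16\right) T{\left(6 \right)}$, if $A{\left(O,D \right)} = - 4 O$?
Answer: $448$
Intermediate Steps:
$A{\left(1,3 \right)} \left(-16\right) T{\left(6 \right)} = \left(-4\right) 1 \left(-16\right) 7 = \left(-4\right) \left(-16\right) 7 = 64 \cdot 7 = 448$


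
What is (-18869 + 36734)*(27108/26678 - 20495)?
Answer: -4883741669115/13339 ≈ -3.6613e+8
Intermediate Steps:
(-18869 + 36734)*(27108/26678 - 20495) = 17865*(27108*(1/26678) - 20495) = 17865*(13554/13339 - 20495) = 17865*(-273369251/13339) = -4883741669115/13339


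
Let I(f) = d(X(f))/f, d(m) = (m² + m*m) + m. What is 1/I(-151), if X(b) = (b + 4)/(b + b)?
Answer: -3442951/21903 ≈ -157.19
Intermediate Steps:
X(b) = (4 + b)/(2*b) (X(b) = (4 + b)/((2*b)) = (4 + b)*(1/(2*b)) = (4 + b)/(2*b))
d(m) = m + 2*m² (d(m) = (m² + m²) + m = 2*m² + m = m + 2*m²)
I(f) = (1 + (4 + f)/f)*(4 + f)/(2*f²) (I(f) = (((4 + f)/(2*f))*(1 + 2*((4 + f)/(2*f))))/f = (((4 + f)/(2*f))*(1 + (4 + f)/f))/f = ((1 + (4 + f)/f)*(4 + f)/(2*f))/f = (1 + (4 + f)/f)*(4 + f)/(2*f²))
1/I(-151) = 1/((2 - 151)*(4 - 151)/(-151)³) = 1/(-1/3442951*(-149)*(-147)) = 1/(-21903/3442951) = -3442951/21903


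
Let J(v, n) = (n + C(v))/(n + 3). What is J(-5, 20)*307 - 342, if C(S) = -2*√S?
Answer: -1726/23 - 614*I*√5/23 ≈ -75.043 - 59.693*I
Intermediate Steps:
J(v, n) = (n - 2*√v)/(3 + n) (J(v, n) = (n - 2*√v)/(n + 3) = (n - 2*√v)/(3 + n))
J(-5, 20)*307 - 342 = ((20 - 2*I*√5)/(3 + 20))*307 - 342 = ((20 - 2*I*√5)/23)*307 - 342 = (20/23 - 2*I*√5/23)*307 - 342 = (6140/23 - 614*I*√5/23) - 342 = -1726/23 - 614*I*√5/23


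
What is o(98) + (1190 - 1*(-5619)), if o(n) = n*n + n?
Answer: 16511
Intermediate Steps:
o(n) = n + n² (o(n) = n² + n = n + n²)
o(98) + (1190 - 1*(-5619)) = 98*(1 + 98) + (1190 - 1*(-5619)) = 98*99 + (1190 + 5619) = 9702 + 6809 = 16511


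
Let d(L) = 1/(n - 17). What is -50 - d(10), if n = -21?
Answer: -1899/38 ≈ -49.974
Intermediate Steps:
d(L) = -1/38 (d(L) = 1/(-21 - 17) = 1/(-38) = -1/38)
-50 - d(10) = -50 - 1*(-1/38) = -50 + 1/38 = -1899/38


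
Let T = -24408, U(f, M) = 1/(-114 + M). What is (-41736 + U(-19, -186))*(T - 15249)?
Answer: 165512468419/100 ≈ 1.6551e+9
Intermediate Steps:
(-41736 + U(-19, -186))*(T - 15249) = (-41736 + 1/(-114 - 186))*(-24408 - 15249) = (-41736 + 1/(-300))*(-39657) = (-41736 - 1/300)*(-39657) = -12520801/300*(-39657) = 165512468419/100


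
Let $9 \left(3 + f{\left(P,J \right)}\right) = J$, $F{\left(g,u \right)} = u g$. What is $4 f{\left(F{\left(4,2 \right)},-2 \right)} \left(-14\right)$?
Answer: $\frac{1624}{9} \approx 180.44$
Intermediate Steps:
$F{\left(g,u \right)} = g u$
$f{\left(P,J \right)} = -3 + \frac{J}{9}$
$4 f{\left(F{\left(4,2 \right)},-2 \right)} \left(-14\right) = 4 \left(-3 + \frac{1}{9} \left(-2\right)\right) \left(-14\right) = 4 \left(-3 - \frac{2}{9}\right) \left(-14\right) = 4 \left(- \frac{29}{9}\right) \left(-14\right) = \left(- \frac{116}{9}\right) \left(-14\right) = \frac{1624}{9}$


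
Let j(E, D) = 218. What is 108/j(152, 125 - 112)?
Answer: 54/109 ≈ 0.49541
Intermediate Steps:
108/j(152, 125 - 112) = 108/218 = (1/218)*108 = 54/109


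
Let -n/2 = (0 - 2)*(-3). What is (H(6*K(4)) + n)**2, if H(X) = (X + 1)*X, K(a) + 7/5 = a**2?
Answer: 37532862756/625 ≈ 6.0053e+7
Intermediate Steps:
K(a) = -7/5 + a**2
H(X) = X*(1 + X) (H(X) = (1 + X)*X = X*(1 + X))
n = -12 (n = -2*(0 - 2)*(-3) = -(-4)*(-3) = -2*6 = -12)
(H(6*K(4)) + n)**2 = ((6*(-7/5 + 4**2))*(1 + 6*(-7/5 + 4**2)) - 12)**2 = ((6*(-7/5 + 16))*(1 + 6*(-7/5 + 16)) - 12)**2 = ((6*(73/5))*(1 + 6*(73/5)) - 12)**2 = (438*(1 + 438/5)/5 - 12)**2 = ((438/5)*(443/5) - 12)**2 = (194034/25 - 12)**2 = (193734/25)**2 = 37532862756/625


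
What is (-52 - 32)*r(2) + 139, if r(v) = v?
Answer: -29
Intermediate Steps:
(-52 - 32)*r(2) + 139 = (-52 - 32)*2 + 139 = -84*2 + 139 = -168 + 139 = -29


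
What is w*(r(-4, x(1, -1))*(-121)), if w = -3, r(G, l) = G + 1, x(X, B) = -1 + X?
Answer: -1089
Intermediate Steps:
r(G, l) = 1 + G
w*(r(-4, x(1, -1))*(-121)) = -3*(1 - 4)*(-121) = -(-9)*(-121) = -3*363 = -1089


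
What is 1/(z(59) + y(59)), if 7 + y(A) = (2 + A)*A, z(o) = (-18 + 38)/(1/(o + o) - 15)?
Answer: 1769/6351888 ≈ 0.00027850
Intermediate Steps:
z(o) = 20/(-15 + 1/(2*o)) (z(o) = 20/(1/(2*o) - 15) = 20/(-15 + 1/(2*o)))
y(A) = -7 + A*(2 + A) (y(A) = -7 + (2 + A)*A = -7 + A*(2 + A))
1/(z(59) + y(59)) = 1/(-40*59/(-1 + 30*59) + (-7 + 59² + 2*59)) = 1/(-40*59/(-1 + 1770) + (-7 + 3481 + 118)) = 1/(-40*59/1769 + 3592) = 1/(-40*59*1/1769 + 3592) = 1/(-2360/1769 + 3592) = 1/(6351888/1769) = 1769/6351888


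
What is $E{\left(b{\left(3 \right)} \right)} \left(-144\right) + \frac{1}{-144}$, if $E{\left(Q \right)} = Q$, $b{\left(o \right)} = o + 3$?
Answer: $- \frac{124417}{144} \approx -864.01$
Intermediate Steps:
$b{\left(o \right)} = 3 + o$
$E{\left(b{\left(3 \right)} \right)} \left(-144\right) + \frac{1}{-144} = \left(3 + 3\right) \left(-144\right) + \frac{1}{-144} = 6 \left(-144\right) - \frac{1}{144} = -864 - \frac{1}{144} = - \frac{124417}{144}$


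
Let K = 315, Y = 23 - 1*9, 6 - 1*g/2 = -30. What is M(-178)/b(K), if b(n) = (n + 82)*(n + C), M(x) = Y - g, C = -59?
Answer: -29/50816 ≈ -0.00057069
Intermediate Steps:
g = 72 (g = 12 - 2*(-30) = 12 + 60 = 72)
Y = 14 (Y = 23 - 9 = 14)
M(x) = -58 (M(x) = 14 - 1*72 = 14 - 72 = -58)
b(n) = (-59 + n)*(82 + n) (b(n) = (n + 82)*(n - 59) = (82 + n)*(-59 + n) = (-59 + n)*(82 + n))
M(-178)/b(K) = -58/(-4838 + 315**2 + 23*315) = -58/(-4838 + 99225 + 7245) = -58/101632 = -58*1/101632 = -29/50816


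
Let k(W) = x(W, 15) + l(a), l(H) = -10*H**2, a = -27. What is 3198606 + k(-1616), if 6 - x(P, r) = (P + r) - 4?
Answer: 3192927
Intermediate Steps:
x(P, r) = 10 - P - r (x(P, r) = 6 - ((P + r) - 4) = 6 - (-4 + P + r) = 6 + (4 - P - r) = 10 - P - r)
k(W) = -7295 - W (k(W) = (10 - W - 1*15) - 10*(-27)**2 = (10 - W - 15) - 10*729 = (-5 - W) - 7290 = -7295 - W)
3198606 + k(-1616) = 3198606 + (-7295 - 1*(-1616)) = 3198606 + (-7295 + 1616) = 3198606 - 5679 = 3192927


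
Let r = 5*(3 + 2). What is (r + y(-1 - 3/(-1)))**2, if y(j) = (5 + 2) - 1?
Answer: 961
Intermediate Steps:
r = 25 (r = 5*5 = 25)
y(j) = 6 (y(j) = 7 - 1 = 6)
(r + y(-1 - 3/(-1)))**2 = (25 + 6)**2 = 31**2 = 961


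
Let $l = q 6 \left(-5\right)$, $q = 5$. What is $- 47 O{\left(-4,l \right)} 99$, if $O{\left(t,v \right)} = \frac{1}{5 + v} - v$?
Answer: $- \frac{101198097}{145} \approx -6.9792 \cdot 10^{5}$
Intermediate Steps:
$l = -150$ ($l = 5 \cdot 6 \left(-5\right) = 30 \left(-5\right) = -150$)
$- 47 O{\left(-4,l \right)} 99 = - 47 \frac{1 - \left(-150\right)^{2} - -750}{5 - 150} \cdot 99 = - 47 \frac{1 - 22500 + 750}{-145} \cdot 99 = - 47 \left(- \frac{1 - 22500 + 750}{145}\right) 99 = - 47 \left(\left(- \frac{1}{145}\right) \left(-21749\right)\right) 99 = \left(-47\right) \frac{21749}{145} \cdot 99 = \left(- \frac{1022203}{145}\right) 99 = - \frac{101198097}{145}$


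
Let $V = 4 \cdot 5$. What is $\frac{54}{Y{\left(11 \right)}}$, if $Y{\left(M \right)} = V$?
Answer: $\frac{27}{10} \approx 2.7$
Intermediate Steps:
$V = 20$
$Y{\left(M \right)} = 20$
$\frac{54}{Y{\left(11 \right)}} = \frac{54}{20} = 54 \cdot \frac{1}{20} = \frac{27}{10}$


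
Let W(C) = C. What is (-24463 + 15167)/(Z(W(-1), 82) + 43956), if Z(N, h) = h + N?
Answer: -1328/6291 ≈ -0.21110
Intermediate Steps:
Z(N, h) = N + h
(-24463 + 15167)/(Z(W(-1), 82) + 43956) = (-24463 + 15167)/((-1 + 82) + 43956) = -9296/(81 + 43956) = -9296/44037 = -9296*1/44037 = -1328/6291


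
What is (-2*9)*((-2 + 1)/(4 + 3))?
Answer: 18/7 ≈ 2.5714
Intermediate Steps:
(-2*9)*((-2 + 1)/(4 + 3)) = -(-18)/7 = -18*(-⅐) = 18/7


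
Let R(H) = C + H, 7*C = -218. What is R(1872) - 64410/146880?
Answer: 63074827/34272 ≈ 1840.4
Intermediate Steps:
C = -218/7 (C = (1/7)*(-218) = -218/7 ≈ -31.143)
R(H) = -218/7 + H
R(1872) - 64410/146880 = (-218/7 + 1872) - 64410/146880 = 12886/7 - 64410*1/146880 = 12886/7 - 2147/4896 = 63074827/34272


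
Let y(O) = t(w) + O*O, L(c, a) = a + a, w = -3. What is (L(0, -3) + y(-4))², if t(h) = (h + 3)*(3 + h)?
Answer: 100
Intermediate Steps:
t(h) = (3 + h)² (t(h) = (3 + h)*(3 + h) = (3 + h)²)
L(c, a) = 2*a
y(O) = O² (y(O) = (3 - 3)² + O*O = 0² + O² = 0 + O² = O²)
(L(0, -3) + y(-4))² = (2*(-3) + (-4)²)² = (-6 + 16)² = 10² = 100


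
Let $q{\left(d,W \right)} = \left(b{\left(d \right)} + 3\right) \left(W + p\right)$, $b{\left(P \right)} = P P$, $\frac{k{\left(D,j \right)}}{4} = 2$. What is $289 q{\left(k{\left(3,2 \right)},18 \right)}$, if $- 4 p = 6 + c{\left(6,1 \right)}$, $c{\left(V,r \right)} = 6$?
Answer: $290445$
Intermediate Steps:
$k{\left(D,j \right)} = 8$ ($k{\left(D,j \right)} = 4 \cdot 2 = 8$)
$b{\left(P \right)} = P^{2}$
$p = -3$ ($p = - \frac{6 + 6}{4} = \left(- \frac{1}{4}\right) 12 = -3$)
$q{\left(d,W \right)} = \left(-3 + W\right) \left(3 + d^{2}\right)$ ($q{\left(d,W \right)} = \left(d^{2} + 3\right) \left(W - 3\right) = \left(3 + d^{2}\right) \left(-3 + W\right) = \left(-3 + W\right) \left(3 + d^{2}\right)$)
$289 q{\left(k{\left(3,2 \right)},18 \right)} = 289 \left(-9 - 3 \cdot 8^{2} + 3 \cdot 18 + 18 \cdot 8^{2}\right) = 289 \left(-9 - 192 + 54 + 18 \cdot 64\right) = 289 \left(-9 - 192 + 54 + 1152\right) = 289 \cdot 1005 = 290445$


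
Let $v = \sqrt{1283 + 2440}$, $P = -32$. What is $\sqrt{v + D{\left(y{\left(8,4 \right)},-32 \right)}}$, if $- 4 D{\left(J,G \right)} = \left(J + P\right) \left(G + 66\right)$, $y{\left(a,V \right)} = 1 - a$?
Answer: $\frac{\sqrt{1326 + 4 \sqrt{3723}}}{2} \approx 19.812$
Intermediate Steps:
$D{\left(J,G \right)} = - \frac{\left(-32 + J\right) \left(66 + G\right)}{4}$ ($D{\left(J,G \right)} = - \frac{\left(J - 32\right) \left(G + 66\right)}{4} = - \frac{\left(-32 + J\right) \left(66 + G\right)}{4}$)
$v = \sqrt{3723} \approx 61.016$
$\sqrt{v + D{\left(y{\left(8,4 \right)},-32 \right)}} = \sqrt{\sqrt{3723} + \left(528 + 8 \left(-32\right) - \frac{33 \left(1 - 8\right)}{2} - - 8 \left(1 - 8\right)\right)} = \sqrt{\sqrt{3723} - \left(-272 + \frac{17 \left(1 - 8\right)}{2}\right)} = \sqrt{\sqrt{3723} - \left(- \frac{775}{2} + 56\right)} = \sqrt{\sqrt{3723} + \left(528 - 256 + \frac{231}{2} - 56\right)} = \sqrt{\sqrt{3723} + \frac{663}{2}} = \sqrt{\frac{663}{2} + \sqrt{3723}}$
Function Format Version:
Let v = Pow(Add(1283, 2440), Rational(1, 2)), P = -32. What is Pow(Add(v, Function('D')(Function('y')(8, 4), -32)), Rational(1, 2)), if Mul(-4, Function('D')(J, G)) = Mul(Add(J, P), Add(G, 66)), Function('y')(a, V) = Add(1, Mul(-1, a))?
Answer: Mul(Rational(1, 2), Pow(Add(1326, Mul(4, Pow(3723, Rational(1, 2)))), Rational(1, 2))) ≈ 19.812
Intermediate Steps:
Function('D')(J, G) = Mul(Rational(-1, 4), Add(-32, J), Add(66, G)) (Function('D')(J, G) = Mul(Rational(-1, 4), Mul(Add(J, -32), Add(G, 66))) = Mul(Rational(-1, 4), Mul(Add(-32, J), Add(66, G))) = Mul(Rational(-1, 4), Add(-32, J), Add(66, G)))
v = Pow(3723, Rational(1, 2)) ≈ 61.016
Pow(Add(v, Function('D')(Function('y')(8, 4), -32)), Rational(1, 2)) = Pow(Add(Pow(3723, Rational(1, 2)), Add(528, Mul(8, -32), Mul(Rational(-33, 2), Add(1, Mul(-1, 8))), Mul(Rational(-1, 4), -32, Add(1, Mul(-1, 8))))), Rational(1, 2)) = Pow(Add(Pow(3723, Rational(1, 2)), Add(528, -256, Mul(Rational(-33, 2), Add(1, -8)), Mul(Rational(-1, 4), -32, Add(1, -8)))), Rational(1, 2)) = Pow(Add(Pow(3723, Rational(1, 2)), Add(528, -256, Mul(Rational(-33, 2), -7), Mul(Rational(-1, 4), -32, -7))), Rational(1, 2)) = Pow(Add(Pow(3723, Rational(1, 2)), Add(528, -256, Rational(231, 2), -56)), Rational(1, 2)) = Pow(Add(Pow(3723, Rational(1, 2)), Rational(663, 2)), Rational(1, 2)) = Pow(Add(Rational(663, 2), Pow(3723, Rational(1, 2))), Rational(1, 2))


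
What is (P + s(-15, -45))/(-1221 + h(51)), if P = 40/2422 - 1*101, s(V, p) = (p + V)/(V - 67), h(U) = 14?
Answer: 4977601/59928757 ≈ 0.083059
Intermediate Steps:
s(V, p) = (V + p)/(-67 + V)
P = -122291/1211 (P = 40*(1/2422) - 101 = 20/1211 - 101 = -122291/1211 ≈ -100.98)
(P + s(-15, -45))/(-1221 + h(51)) = (-122291/1211 + (-15 - 45)/(-67 - 15))/(-1221 + 14) = (-122291/1211 - 60/(-82))/(-1207) = (-122291/1211 - 1/82*(-60))*(-1/1207) = (-122291/1211 + 30/41)*(-1/1207) = -4977601/49651*(-1/1207) = 4977601/59928757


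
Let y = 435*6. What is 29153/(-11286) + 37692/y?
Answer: 19405699/1636470 ≈ 11.858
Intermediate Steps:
y = 2610
29153/(-11286) + 37692/y = 29153/(-11286) + 37692/2610 = 29153*(-1/11286) + 37692*(1/2610) = -29153/11286 + 2094/145 = 19405699/1636470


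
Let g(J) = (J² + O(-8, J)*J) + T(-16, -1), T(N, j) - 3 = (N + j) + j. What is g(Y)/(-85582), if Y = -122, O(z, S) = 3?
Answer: -14503/85582 ≈ -0.16946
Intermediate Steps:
T(N, j) = 3 + N + 2*j (T(N, j) = 3 + ((N + j) + j) = 3 + (N + 2*j) = 3 + N + 2*j)
g(J) = -15 + J² + 3*J (g(J) = (J² + 3*J) + (3 - 16 + 2*(-1)) = (J² + 3*J) + (3 - 16 - 2) = (J² + 3*J) - 15 = -15 + J² + 3*J)
g(Y)/(-85582) = (-15 + (-122)² + 3*(-122))/(-85582) = (-15 + 14884 - 366)*(-1/85582) = 14503*(-1/85582) = -14503/85582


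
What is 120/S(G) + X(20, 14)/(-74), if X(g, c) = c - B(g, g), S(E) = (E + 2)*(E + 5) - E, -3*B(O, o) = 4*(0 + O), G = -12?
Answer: 4159/4551 ≈ 0.91387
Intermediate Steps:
B(O, o) = -4*O/3 (B(O, o) = -4*(0 + O)/3 = -4*O/3)
S(E) = -E + (2 + E)*(5 + E) (S(E) = (2 + E)*(5 + E) - E = -E + (2 + E)*(5 + E))
X(g, c) = c + 4*g/3 (X(g, c) = c - (-4)*g/3 = c + 4*g/3)
120/S(G) + X(20, 14)/(-74) = 120/(10 + (-12)² + 6*(-12)) + (14 + (4/3)*20)/(-74) = 120/(10 + 144 - 72) + (14 + 80/3)*(-1/74) = 120/82 + (122/3)*(-1/74) = 120*(1/82) - 61/111 = 60/41 - 61/111 = 4159/4551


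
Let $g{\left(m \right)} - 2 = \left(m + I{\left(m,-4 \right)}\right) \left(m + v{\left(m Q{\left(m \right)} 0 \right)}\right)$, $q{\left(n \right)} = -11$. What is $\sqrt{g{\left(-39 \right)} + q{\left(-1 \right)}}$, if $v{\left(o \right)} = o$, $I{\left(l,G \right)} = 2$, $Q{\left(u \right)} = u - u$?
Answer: $\sqrt{1434} \approx 37.868$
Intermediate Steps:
$Q{\left(u \right)} = 0$
$g{\left(m \right)} = 2 + m \left(2 + m\right)$ ($g{\left(m \right)} = 2 + \left(m + 2\right) \left(m + m 0 \cdot 0\right) = 2 + \left(2 + m\right) \left(m + 0 \cdot 0\right) = 2 + \left(2 + m\right) \left(m + 0\right) = 2 + \left(2 + m\right) m = 2 + m \left(2 + m\right)$)
$\sqrt{g{\left(-39 \right)} + q{\left(-1 \right)}} = \sqrt{\left(2 + \left(-39\right)^{2} + 2 \left(-39\right)\right) - 11} = \sqrt{\left(2 + 1521 - 78\right) - 11} = \sqrt{1445 - 11} = \sqrt{1434}$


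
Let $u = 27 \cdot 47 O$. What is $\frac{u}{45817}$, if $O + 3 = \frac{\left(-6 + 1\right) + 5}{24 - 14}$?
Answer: $- \frac{3807}{45817} \approx -0.083091$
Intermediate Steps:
$O = -3$ ($O = -3 + \frac{\left(-6 + 1\right) + 5}{24 - 14} = -3 + \frac{-5 + 5}{24 - 14} = -3 + \frac{0}{10} = -3 + 0 \cdot \frac{1}{10} = -3 + 0 = -3$)
$u = -3807$ ($u = 27 \cdot 47 \left(-3\right) = 1269 \left(-3\right) = -3807$)
$\frac{u}{45817} = - \frac{3807}{45817}$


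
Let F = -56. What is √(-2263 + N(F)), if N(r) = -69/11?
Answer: I*√274582/11 ≈ 47.637*I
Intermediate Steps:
N(r) = -69/11 (N(r) = -69*1/11 = -69/11)
√(-2263 + N(F)) = √(-2263 - 69/11) = √(-24962/11) = I*√274582/11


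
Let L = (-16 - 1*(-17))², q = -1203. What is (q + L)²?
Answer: 1444804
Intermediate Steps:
L = 1 (L = (-16 + 17)² = 1² = 1)
(q + L)² = (-1203 + 1)² = (-1202)² = 1444804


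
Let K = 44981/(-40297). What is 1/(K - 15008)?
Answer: -40297/604822357 ≈ -6.6626e-5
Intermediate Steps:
K = -44981/40297 (K = 44981*(-1/40297) = -44981/40297 ≈ -1.1162)
1/(K - 15008) = 1/(-44981/40297 - 15008) = 1/(-604822357/40297) = -40297/604822357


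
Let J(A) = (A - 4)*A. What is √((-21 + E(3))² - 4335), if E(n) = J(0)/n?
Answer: I*√3894 ≈ 62.402*I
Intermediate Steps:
J(A) = A*(-4 + A) (J(A) = (-4 + A)*A = A*(-4 + A))
E(n) = 0 (E(n) = (0*(-4 + 0))/n = (0*(-4))/n = 0/n = 0)
√((-21 + E(3))² - 4335) = √((-21 + 0)² - 4335) = √((-21)² - 4335) = √(441 - 4335) = √(-3894) = I*√3894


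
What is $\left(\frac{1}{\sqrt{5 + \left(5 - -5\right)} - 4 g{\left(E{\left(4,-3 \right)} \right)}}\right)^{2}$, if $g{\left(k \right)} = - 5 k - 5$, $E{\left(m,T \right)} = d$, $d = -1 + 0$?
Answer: $\frac{1}{15} \approx 0.066667$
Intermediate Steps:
$d = -1$
$E{\left(m,T \right)} = -1$
$g{\left(k \right)} = -5 - 5 k$
$\left(\frac{1}{\sqrt{5 + \left(5 - -5\right)} - 4 g{\left(E{\left(4,-3 \right)} \right)}}\right)^{2} = \left(\frac{1}{\sqrt{5 + \left(5 - -5\right)} - 4 \left(-5 - -5\right)}\right)^{2} = \left(\frac{1}{\sqrt{5 + \left(5 + 5\right)} - 4 \left(-5 + 5\right)}\right)^{2} = \left(\frac{1}{\sqrt{5 + 10} - 0}\right)^{2} = \left(\frac{1}{\sqrt{15} + 0}\right)^{2} = \left(\frac{1}{\sqrt{15}}\right)^{2} = \left(\frac{\sqrt{15}}{15}\right)^{2} = \frac{1}{15}$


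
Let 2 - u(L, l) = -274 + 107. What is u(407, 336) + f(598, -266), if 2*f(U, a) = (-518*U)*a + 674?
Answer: 41199118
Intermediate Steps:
f(U, a) = 337 - 259*U*a (f(U, a) = ((-518*U)*a + 674)/2 = (-518*U*a + 674)/2 = (674 - 518*U*a)/2 = 337 - 259*U*a)
u(L, l) = 169 (u(L, l) = 2 - (-274 + 107) = 2 - 1*(-167) = 2 + 167 = 169)
u(407, 336) + f(598, -266) = 169 + (337 - 259*598*(-266)) = 169 + (337 + 41198612) = 169 + 41198949 = 41199118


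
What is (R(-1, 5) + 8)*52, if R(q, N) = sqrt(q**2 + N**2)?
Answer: 416 + 52*sqrt(26) ≈ 681.15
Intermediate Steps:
R(q, N) = sqrt(N**2 + q**2)
(R(-1, 5) + 8)*52 = (sqrt(5**2 + (-1)**2) + 8)*52 = (sqrt(25 + 1) + 8)*52 = (sqrt(26) + 8)*52 = (8 + sqrt(26))*52 = 416 + 52*sqrt(26)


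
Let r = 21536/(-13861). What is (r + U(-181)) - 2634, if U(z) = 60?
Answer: -35699750/13861 ≈ -2575.6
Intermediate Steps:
r = -21536/13861 (r = 21536*(-1/13861) = -21536/13861 ≈ -1.5537)
(r + U(-181)) - 2634 = (-21536/13861 + 60) - 2634 = 810124/13861 - 2634 = -35699750/13861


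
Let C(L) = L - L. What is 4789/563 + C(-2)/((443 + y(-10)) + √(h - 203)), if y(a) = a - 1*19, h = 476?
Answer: 4789/563 ≈ 8.5062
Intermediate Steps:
C(L) = 0
y(a) = -19 + a (y(a) = a - 19 = -19 + a)
4789/563 + C(-2)/((443 + y(-10)) + √(h - 203)) = 4789/563 + 0/((443 + (-19 - 10)) + √(476 - 203)) = 4789*(1/563) + 0/((443 - 29) + √273) = 4789/563 + 0/(414 + √273) = 4789/563 + 0 = 4789/563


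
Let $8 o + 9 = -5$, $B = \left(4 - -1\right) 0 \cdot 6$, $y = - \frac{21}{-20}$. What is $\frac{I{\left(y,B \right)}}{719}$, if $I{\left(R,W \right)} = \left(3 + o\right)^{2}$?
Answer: $\frac{25}{11504} \approx 0.0021732$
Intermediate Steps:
$y = \frac{21}{20}$ ($y = \left(-21\right) \left(- \frac{1}{20}\right) = \frac{21}{20} \approx 1.05$)
$B = 0$ ($B = \left(4 + 1\right) 0 \cdot 6 = 5 \cdot 0 \cdot 6 = 0 \cdot 6 = 0$)
$o = - \frac{7}{4}$ ($o = - \frac{9}{8} + \frac{1}{8} \left(-5\right) = - \frac{9}{8} - \frac{5}{8} = - \frac{7}{4} \approx -1.75$)
$I{\left(R,W \right)} = \frac{25}{16}$ ($I{\left(R,W \right)} = \left(3 - \frac{7}{4}\right)^{2} = \left(\frac{5}{4}\right)^{2} = \frac{25}{16}$)
$\frac{I{\left(y,B \right)}}{719} = \frac{25}{16 \cdot 719} = \frac{25}{16} \cdot \frac{1}{719} = \frac{25}{11504}$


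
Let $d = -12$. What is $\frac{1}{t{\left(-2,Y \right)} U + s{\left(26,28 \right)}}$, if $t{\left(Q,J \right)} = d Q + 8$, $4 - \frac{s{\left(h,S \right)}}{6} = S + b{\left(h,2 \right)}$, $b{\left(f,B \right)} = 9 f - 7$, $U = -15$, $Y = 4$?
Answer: $- \frac{1}{1986} \approx -0.00050353$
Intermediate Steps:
$b{\left(f,B \right)} = -7 + 9 f$
$s{\left(h,S \right)} = 66 - 54 h - 6 S$ ($s{\left(h,S \right)} = 24 - 6 \left(S + \left(-7 + 9 h\right)\right) = 24 - 6 \left(-7 + S + 9 h\right) = 24 - \left(-42 + 6 S + 54 h\right) = 66 - 54 h - 6 S$)
$t{\left(Q,J \right)} = 8 - 12 Q$ ($t{\left(Q,J \right)} = - 12 Q + 8 = 8 - 12 Q$)
$\frac{1}{t{\left(-2,Y \right)} U + s{\left(26,28 \right)}} = \frac{1}{\left(8 - -24\right) \left(-15\right) - 1506} = \frac{1}{\left(8 + 24\right) \left(-15\right) - 1506} = \frac{1}{32 \left(-15\right) - 1506} = \frac{1}{-480 - 1506} = \frac{1}{-1986} = - \frac{1}{1986}$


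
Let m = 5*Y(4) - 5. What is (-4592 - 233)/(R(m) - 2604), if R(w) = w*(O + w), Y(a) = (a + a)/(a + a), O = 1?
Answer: 4825/2604 ≈ 1.8529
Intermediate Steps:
Y(a) = 1 (Y(a) = (2*a)/((2*a)) = (2*a)*(1/(2*a)) = 1)
m = 0 (m = 5*1 - 5 = 5 - 5 = 0)
R(w) = w*(1 + w)
(-4592 - 233)/(R(m) - 2604) = (-4592 - 233)/(0*(1 + 0) - 2604) = -4825/(0*1 - 2604) = -4825/(0 - 2604) = -4825/(-2604) = -4825*(-1/2604) = 4825/2604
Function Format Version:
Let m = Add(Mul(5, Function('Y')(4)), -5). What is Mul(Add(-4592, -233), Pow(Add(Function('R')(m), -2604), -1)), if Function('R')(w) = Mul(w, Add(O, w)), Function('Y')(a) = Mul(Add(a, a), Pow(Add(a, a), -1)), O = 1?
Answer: Rational(4825, 2604) ≈ 1.8529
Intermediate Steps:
Function('Y')(a) = 1 (Function('Y')(a) = Mul(Mul(2, a), Pow(Mul(2, a), -1)) = Mul(Mul(2, a), Mul(Rational(1, 2), Pow(a, -1))) = 1)
m = 0 (m = Add(Mul(5, 1), -5) = Add(5, -5) = 0)
Function('R')(w) = Mul(w, Add(1, w))
Mul(Add(-4592, -233), Pow(Add(Function('R')(m), -2604), -1)) = Mul(Add(-4592, -233), Pow(Add(Mul(0, Add(1, 0)), -2604), -1)) = Mul(-4825, Pow(Add(Mul(0, 1), -2604), -1)) = Mul(-4825, Pow(Add(0, -2604), -1)) = Mul(-4825, Pow(-2604, -1)) = Mul(-4825, Rational(-1, 2604)) = Rational(4825, 2604)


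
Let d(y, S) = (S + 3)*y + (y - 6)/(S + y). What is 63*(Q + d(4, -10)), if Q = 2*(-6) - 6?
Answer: -2877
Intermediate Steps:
Q = -18 (Q = -12 - 6 = -18)
d(y, S) = y*(3 + S) + (-6 + y)/(S + y) (d(y, S) = (3 + S)*y + (-6 + y)/(S + y) = y*(3 + S) + (-6 + y)/(S + y))
63*(Q + d(4, -10)) = 63*(-18 + (-6 + 4 + 3*4² - 10*4² + 4*(-10)² + 3*(-10)*4)/(-10 + 4)) = 63*(-18 + (-6 + 4 + 3*16 - 10*16 + 4*100 - 120)/(-6)) = 63*(-18 - (-6 + 4 + 48 - 160 + 400 - 120)/6) = 63*(-18 - ⅙*166) = 63*(-18 - 83/3) = 63*(-137/3) = -2877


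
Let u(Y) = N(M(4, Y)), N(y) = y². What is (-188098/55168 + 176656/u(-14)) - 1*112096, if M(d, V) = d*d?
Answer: -3073115429/27584 ≈ -1.1141e+5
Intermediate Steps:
M(d, V) = d²
u(Y) = 256 (u(Y) = (4²)² = 16² = 256)
(-188098/55168 + 176656/u(-14)) - 1*112096 = (-188098/55168 + 176656/256) - 1*112096 = (-188098*1/55168 + 176656*(1/256)) - 112096 = (-94049/27584 + 11041/16) - 112096 = 18940635/27584 - 112096 = -3073115429/27584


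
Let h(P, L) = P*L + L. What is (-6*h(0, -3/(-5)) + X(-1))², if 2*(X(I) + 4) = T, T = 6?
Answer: 529/25 ≈ 21.160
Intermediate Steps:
X(I) = -1 (X(I) = -4 + (½)*6 = -4 + 3 = -1)
h(P, L) = L + L*P (h(P, L) = L*P + L = L + L*P)
(-6*h(0, -3/(-5)) + X(-1))² = (-6*(-3/(-5))*(1 + 0) - 1)² = (-6*(-3*(-⅕)) - 1)² = (-18/5 - 1)² = (-23/5)² = 529/25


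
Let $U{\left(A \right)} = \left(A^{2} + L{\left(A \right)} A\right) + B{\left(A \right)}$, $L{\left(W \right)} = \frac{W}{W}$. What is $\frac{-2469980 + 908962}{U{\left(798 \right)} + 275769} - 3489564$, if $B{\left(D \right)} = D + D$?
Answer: $- \frac{3192837465406}{914967} \approx -3.4896 \cdot 10^{6}$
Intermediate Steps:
$B{\left(D \right)} = 2 D$
$L{\left(W \right)} = 1$
$U{\left(A \right)} = A^{2} + 3 A$ ($U{\left(A \right)} = \left(A^{2} + 1 A\right) + 2 A = \left(A^{2} + A\right) + 2 A = \left(A + A^{2}\right) + 2 A = A^{2} + 3 A$)
$\frac{-2469980 + 908962}{U{\left(798 \right)} + 275769} - 3489564 = \frac{-2469980 + 908962}{798 \left(3 + 798\right) + 275769} - 3489564 = - \frac{1561018}{798 \cdot 801 + 275769} - 3489564 = - \frac{1561018}{639198 + 275769} - 3489564 = - \frac{1561018}{914967} - 3489564 = - \frac{3192837465406}{914967}$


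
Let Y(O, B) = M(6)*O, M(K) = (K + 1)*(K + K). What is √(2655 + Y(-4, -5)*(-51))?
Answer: 3*√2199 ≈ 140.68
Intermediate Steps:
M(K) = 2*K*(1 + K) (M(K) = (1 + K)*(2*K) = 2*K*(1 + K))
Y(O, B) = 84*O (Y(O, B) = (2*6*(1 + 6))*O = (2*6*7)*O = 84*O)
√(2655 + Y(-4, -5)*(-51)) = √(2655 + (84*(-4))*(-51)) = √(2655 - 336*(-51)) = √(2655 + 17136) = √19791 = 3*√2199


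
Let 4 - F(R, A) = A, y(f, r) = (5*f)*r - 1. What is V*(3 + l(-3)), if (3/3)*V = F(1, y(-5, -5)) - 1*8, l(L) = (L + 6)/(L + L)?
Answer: -320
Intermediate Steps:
y(f, r) = -1 + 5*f*r (y(f, r) = 5*f*r - 1 = -1 + 5*f*r)
F(R, A) = 4 - A
l(L) = (6 + L)/(2*L) (l(L) = (6 + L)/((2*L)) = (6 + L)*(1/(2*L)) = (6 + L)/(2*L))
V = -128 (V = (4 - (-1 + 5*(-5)*(-5))) - 1*8 = (4 - (-1 + 125)) - 8 = (4 - 1*124) - 8 = (4 - 124) - 8 = -120 - 8 = -128)
V*(3 + l(-3)) = -128*(3 + (½)*(6 - 3)/(-3)) = -128*(3 + (½)*(-⅓)*3) = -128*(3 - ½) = -128*5/2 = -320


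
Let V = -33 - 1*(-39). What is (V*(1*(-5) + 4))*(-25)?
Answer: 150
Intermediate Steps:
V = 6 (V = -33 + 39 = 6)
(V*(1*(-5) + 4))*(-25) = (6*(1*(-5) + 4))*(-25) = (6*(-5 + 4))*(-25) = (6*(-1))*(-25) = -6*(-25) = 150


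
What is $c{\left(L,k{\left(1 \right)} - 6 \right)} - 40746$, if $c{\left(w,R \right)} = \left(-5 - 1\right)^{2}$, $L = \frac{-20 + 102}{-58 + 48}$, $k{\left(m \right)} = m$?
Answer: $-40710$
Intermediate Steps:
$L = - \frac{41}{5}$ ($L = \frac{82}{-10} = 82 \left(- \frac{1}{10}\right) = - \frac{41}{5} \approx -8.2$)
$c{\left(w,R \right)} = 36$ ($c{\left(w,R \right)} = \left(-6\right)^{2} = 36$)
$c{\left(L,k{\left(1 \right)} - 6 \right)} - 40746 = 36 - 40746 = -40710$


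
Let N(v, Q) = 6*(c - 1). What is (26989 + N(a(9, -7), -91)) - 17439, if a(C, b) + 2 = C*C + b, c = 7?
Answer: 9586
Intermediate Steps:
a(C, b) = -2 + b + C**2 (a(C, b) = -2 + (C*C + b) = -2 + (C**2 + b) = -2 + (b + C**2) = -2 + b + C**2)
N(v, Q) = 36 (N(v, Q) = 6*(7 - 1) = 6*6 = 36)
(26989 + N(a(9, -7), -91)) - 17439 = (26989 + 36) - 17439 = 27025 - 17439 = 9586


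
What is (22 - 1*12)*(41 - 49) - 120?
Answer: -200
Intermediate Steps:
(22 - 1*12)*(41 - 49) - 120 = (22 - 12)*(-8) - 120 = 10*(-8) - 120 = -80 - 120 = -200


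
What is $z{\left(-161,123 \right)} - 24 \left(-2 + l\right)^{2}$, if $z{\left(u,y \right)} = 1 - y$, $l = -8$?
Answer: $-2522$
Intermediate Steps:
$z{\left(-161,123 \right)} - 24 \left(-2 + l\right)^{2} = \left(1 - 123\right) - 24 \left(-2 - 8\right)^{2} = \left(1 - 123\right) - 24 \left(-10\right)^{2} = -122 - 2400 = -2522$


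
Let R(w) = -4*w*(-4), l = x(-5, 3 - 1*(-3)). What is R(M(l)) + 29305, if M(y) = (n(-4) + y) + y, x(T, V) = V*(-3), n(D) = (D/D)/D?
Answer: 28725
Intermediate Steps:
n(D) = 1/D
x(T, V) = -3*V
l = -18 (l = -3*(3 - 1*(-3)) = -3*(3 + 3) = -3*6 = -18)
M(y) = -¼ + 2*y (M(y) = (1/(-4) + y) + y = (-¼ + y) + y = -¼ + 2*y)
R(w) = 16*w
R(M(l)) + 29305 = 16*(-¼ + 2*(-18)) + 29305 = 16*(-¼ - 36) + 29305 = 16*(-145/4) + 29305 = -580 + 29305 = 28725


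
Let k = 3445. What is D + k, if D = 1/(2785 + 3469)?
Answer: 21545031/6254 ≈ 3445.0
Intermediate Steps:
D = 1/6254 ≈ 0.00015990
D + k = 1/6254 + 3445 = 21545031/6254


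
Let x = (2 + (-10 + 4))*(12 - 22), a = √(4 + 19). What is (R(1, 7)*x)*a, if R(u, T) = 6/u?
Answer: 240*√23 ≈ 1151.0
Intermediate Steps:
a = √23 ≈ 4.7958
x = 40 (x = (2 - 6)*(-10) = -4*(-10) = 40)
(R(1, 7)*x)*a = ((6/1)*40)*√23 = ((6*1)*40)*√23 = (6*40)*√23 = 240*√23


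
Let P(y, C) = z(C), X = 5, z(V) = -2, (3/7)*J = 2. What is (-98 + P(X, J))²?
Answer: 10000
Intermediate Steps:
J = 14/3 (J = (7/3)*2 = 14/3 ≈ 4.6667)
P(y, C) = -2
(-98 + P(X, J))² = (-98 - 2)² = (-100)² = 10000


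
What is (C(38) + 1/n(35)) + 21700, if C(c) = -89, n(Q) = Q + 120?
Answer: 3349706/155 ≈ 21611.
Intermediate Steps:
n(Q) = 120 + Q
(C(38) + 1/n(35)) + 21700 = (-89 + 1/(120 + 35)) + 21700 = (-89 + 1/155) + 21700 = -13794/155 + 21700 = 3349706/155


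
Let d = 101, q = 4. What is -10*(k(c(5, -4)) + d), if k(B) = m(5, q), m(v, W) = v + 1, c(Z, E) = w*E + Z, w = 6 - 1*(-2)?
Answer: -1070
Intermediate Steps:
w = 8 (w = 6 + 2 = 8)
c(Z, E) = Z + 8*E (c(Z, E) = 8*E + Z = Z + 8*E)
m(v, W) = 1 + v
k(B) = 6 (k(B) = 1 + 5 = 6)
-10*(k(c(5, -4)) + d) = -10*(6 + 101) = -10*107 = -1070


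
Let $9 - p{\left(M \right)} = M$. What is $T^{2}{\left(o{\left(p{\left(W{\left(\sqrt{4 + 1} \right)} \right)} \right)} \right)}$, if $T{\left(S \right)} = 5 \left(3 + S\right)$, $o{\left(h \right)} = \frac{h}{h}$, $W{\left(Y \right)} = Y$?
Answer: $400$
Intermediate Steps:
$p{\left(M \right)} = 9 - M$
$o{\left(h \right)} = 1$
$T{\left(S \right)} = 15 + 5 S$
$T^{2}{\left(o{\left(p{\left(W{\left(\sqrt{4 + 1} \right)} \right)} \right)} \right)} = \left(15 + 5 \cdot 1\right)^{2} = \left(15 + 5\right)^{2} = 20^{2} = 400$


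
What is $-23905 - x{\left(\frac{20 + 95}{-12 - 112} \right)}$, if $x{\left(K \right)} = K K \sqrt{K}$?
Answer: $-23905 - \frac{13225 i \sqrt{3565}}{953312} \approx -23905.0 - 0.82831 i$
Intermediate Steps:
$x{\left(K \right)} = K^{\frac{5}{2}}$ ($x{\left(K \right)} = K^{2} \sqrt{K} = K^{\frac{5}{2}}$)
$-23905 - x{\left(\frac{20 + 95}{-12 - 112} \right)} = -23905 - \left(\frac{20 + 95}{-12 - 112}\right)^{\frac{5}{2}} = -23905 - \left(\frac{115}{-124}\right)^{\frac{5}{2}} = -23905 - \left(115 \left(- \frac{1}{124}\right)\right)^{\frac{5}{2}} = -23905 - \left(- \frac{115}{124}\right)^{\frac{5}{2}} = -23905 - \frac{13225 i \sqrt{3565}}{953312}$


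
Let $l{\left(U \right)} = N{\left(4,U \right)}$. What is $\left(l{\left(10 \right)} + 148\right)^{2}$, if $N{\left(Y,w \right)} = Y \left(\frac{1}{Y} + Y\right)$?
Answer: $27225$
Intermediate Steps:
$N{\left(Y,w \right)} = Y \left(Y + \frac{1}{Y}\right)$
$l{\left(U \right)} = 17$ ($l{\left(U \right)} = 1 + 4^{2} = 1 + 16 = 17$)
$\left(l{\left(10 \right)} + 148\right)^{2} = \left(17 + 148\right)^{2} = 165^{2} = 27225$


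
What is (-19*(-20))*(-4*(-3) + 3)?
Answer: 5700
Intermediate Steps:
(-19*(-20))*(-4*(-3) + 3) = 380*(12 + 3) = 380*15 = 5700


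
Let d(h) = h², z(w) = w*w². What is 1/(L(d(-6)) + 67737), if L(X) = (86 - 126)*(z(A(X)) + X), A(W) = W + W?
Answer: -1/14863623 ≈ -6.7278e-8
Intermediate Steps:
A(W) = 2*W
z(w) = w³
L(X) = -320*X³ - 40*X (L(X) = (86 - 126)*((2*X)³ + X) = -40*(8*X³ + X) = -40*(X + 8*X³) = -320*X³ - 40*X)
1/(L(d(-6)) + 67737) = 1/((-320*((-6)²)³ - 40*(-6)²) + 67737) = 1/((-320*36³ - 40*36) + 67737) = 1/((-320*46656 - 1440) + 67737) = 1/((-14929920 - 1440) + 67737) = 1/(-14931360 + 67737) = 1/(-14863623) = -1/14863623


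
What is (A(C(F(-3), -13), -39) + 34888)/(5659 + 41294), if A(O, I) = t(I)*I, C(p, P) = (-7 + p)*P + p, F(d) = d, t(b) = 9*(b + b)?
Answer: 62266/46953 ≈ 1.3261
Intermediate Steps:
t(b) = 18*b (t(b) = 9*(2*b) = 18*b)
C(p, P) = p + P*(-7 + p) (C(p, P) = P*(-7 + p) + p = p + P*(-7 + p))
A(O, I) = 18*I**2 (A(O, I) = (18*I)*I = 18*I**2)
(A(C(F(-3), -13), -39) + 34888)/(5659 + 41294) = (18*(-39)**2 + 34888)/(5659 + 41294) = (18*1521 + 34888)/46953 = (27378 + 34888)*(1/46953) = 62266*(1/46953) = 62266/46953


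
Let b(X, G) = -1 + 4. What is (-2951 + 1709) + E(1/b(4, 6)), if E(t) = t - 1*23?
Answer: -3794/3 ≈ -1264.7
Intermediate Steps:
b(X, G) = 3
E(t) = -23 + t (E(t) = t - 23 = -23 + t)
(-2951 + 1709) + E(1/b(4, 6)) = (-2951 + 1709) + (-23 + 1/3) = -1242 + (-23 + ⅓) = -1242 - 68/3 = -3794/3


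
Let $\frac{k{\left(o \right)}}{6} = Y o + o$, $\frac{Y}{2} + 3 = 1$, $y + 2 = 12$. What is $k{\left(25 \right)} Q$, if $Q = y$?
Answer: $-4500$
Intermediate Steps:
$y = 10$ ($y = -2 + 12 = 10$)
$Q = 10$
$Y = -4$ ($Y = -6 + 2 \cdot 1 = -6 + 2 = -4$)
$k{\left(o \right)} = - 18 o$ ($k{\left(o \right)} = 6 \left(- 4 o + o\right) = 6 \left(- 3 o\right) = - 18 o$)
$k{\left(25 \right)} Q = \left(-18\right) 25 \cdot 10 = \left(-450\right) 10 = -4500$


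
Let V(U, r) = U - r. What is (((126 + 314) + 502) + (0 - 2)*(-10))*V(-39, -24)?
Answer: -14430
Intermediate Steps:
(((126 + 314) + 502) + (0 - 2)*(-10))*V(-39, -24) = (((126 + 314) + 502) + (0 - 2)*(-10))*(-39 - 1*(-24)) = ((440 + 502) - 2*(-10))*(-39 + 24) = (942 + 20)*(-15) = 962*(-15) = -14430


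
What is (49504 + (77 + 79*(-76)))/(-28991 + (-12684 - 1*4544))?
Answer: -43577/46219 ≈ -0.94284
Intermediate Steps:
(49504 + (77 + 79*(-76)))/(-28991 + (-12684 - 1*4544)) = (49504 + (77 - 6004))/(-28991 + (-12684 - 4544)) = (49504 - 5927)/(-28991 - 17228) = 43577/(-46219) = 43577*(-1/46219) = -43577/46219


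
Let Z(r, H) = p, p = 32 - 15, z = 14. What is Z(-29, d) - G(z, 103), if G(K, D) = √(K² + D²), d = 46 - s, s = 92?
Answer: 17 - √10805 ≈ -86.947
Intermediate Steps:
p = 17
d = -46 (d = 46 - 1*92 = 46 - 92 = -46)
G(K, D) = √(D² + K²)
Z(r, H) = 17
Z(-29, d) - G(z, 103) = 17 - √(103² + 14²) = 17 - √(10609 + 196) = 17 - √10805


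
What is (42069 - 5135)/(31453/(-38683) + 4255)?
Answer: 714358961/82282356 ≈ 8.6818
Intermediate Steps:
(42069 - 5135)/(31453/(-38683) + 4255) = 36934/(31453*(-1/38683) + 4255) = 36934/(-31453/38683 + 4255) = 36934/(164564712/38683) = 36934*(38683/164564712) = 714358961/82282356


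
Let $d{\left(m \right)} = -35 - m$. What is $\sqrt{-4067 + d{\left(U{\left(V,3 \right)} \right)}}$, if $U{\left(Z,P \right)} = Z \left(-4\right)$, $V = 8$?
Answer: $i \sqrt{4070} \approx 63.797 i$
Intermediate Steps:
$U{\left(Z,P \right)} = - 4 Z$
$\sqrt{-4067 + d{\left(U{\left(V,3 \right)} \right)}} = \sqrt{-4067 - \left(35 - 32\right)} = \sqrt{-4067 - 3} = \sqrt{-4070} = i \sqrt{4070}$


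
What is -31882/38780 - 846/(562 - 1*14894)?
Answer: -26507809/34737185 ≈ -0.76310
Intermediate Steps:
-31882/38780 - 846/(562 - 1*14894) = -31882*1/38780 - 846/(562 - 14894) = -15941/19390 - 846/(-14332) = -15941/19390 - 846*(-1/14332) = -15941/19390 + 423/7166 = -26507809/34737185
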